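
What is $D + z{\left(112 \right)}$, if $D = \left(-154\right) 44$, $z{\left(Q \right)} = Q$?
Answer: $-6664$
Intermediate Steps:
$D = -6776$
$D + z{\left(112 \right)} = -6776 + 112 = -6664$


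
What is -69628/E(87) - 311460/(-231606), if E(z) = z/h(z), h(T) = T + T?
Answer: -5375368946/38601 ≈ -1.3925e+5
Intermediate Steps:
h(T) = 2*T
E(z) = ½ (E(z) = z/((2*z)) = z*(1/(2*z)) = ½)
-69628/E(87) - 311460/(-231606) = -69628/½ - 311460/(-231606) = -69628*2 - 311460*(-1/231606) = -139256 + 51910/38601 = -5375368946/38601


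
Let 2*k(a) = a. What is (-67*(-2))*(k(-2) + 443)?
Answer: 59228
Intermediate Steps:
k(a) = a/2
(-67*(-2))*(k(-2) + 443) = (-67*(-2))*((1/2)*(-2) + 443) = 134*(-1 + 443) = 134*442 = 59228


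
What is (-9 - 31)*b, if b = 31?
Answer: -1240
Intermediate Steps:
(-9 - 31)*b = (-9 - 31)*31 = -40*31 = -1240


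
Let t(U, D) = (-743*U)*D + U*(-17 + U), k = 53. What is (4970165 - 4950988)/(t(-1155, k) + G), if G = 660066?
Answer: 19177/47496471 ≈ 0.00040376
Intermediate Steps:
t(U, D) = U*(-17 + U) - 743*D*U (t(U, D) = -743*D*U + U*(-17 + U) = U*(-17 + U) - 743*D*U)
(4970165 - 4950988)/(t(-1155, k) + G) = (4970165 - 4950988)/(-1155*(-17 - 1155 - 743*53) + 660066) = 19177/(-1155*(-17 - 1155 - 39379) + 660066) = 19177/(-1155*(-40551) + 660066) = 19177/(46836405 + 660066) = 19177/47496471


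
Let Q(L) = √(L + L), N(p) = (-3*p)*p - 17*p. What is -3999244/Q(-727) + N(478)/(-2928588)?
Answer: 346789/1464294 + 1999622*I*√1454/727 ≈ 0.23683 + 1.0488e+5*I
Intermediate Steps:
N(p) = -17*p - 3*p² (N(p) = -3*p² - 17*p = -17*p - 3*p²)
Q(L) = √2*√L (Q(L) = √(2*L) = √2*√L)
-3999244/Q(-727) + N(478)/(-2928588) = -3999244*(-I*√1454/1454) - 1*478*(17 + 3*478)/(-2928588) = -3999244*(-I*√1454/1454) - 1*478*(17 + 1434)*(-1/2928588) = -3999244*(-I*√1454/1454) - 1*478*1451*(-1/2928588) = -(-1999622)*I*√1454/727 - 693578*(-1/2928588) = 1999622*I*√1454/727 + 346789/1464294 = 346789/1464294 + 1999622*I*√1454/727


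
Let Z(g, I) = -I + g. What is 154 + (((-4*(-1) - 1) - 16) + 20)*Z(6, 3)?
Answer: 175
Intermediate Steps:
Z(g, I) = g - I
154 + (((-4*(-1) - 1) - 16) + 20)*Z(6, 3) = 154 + (((-4*(-1) - 1) - 16) + 20)*(6 - 1*3) = 154 + (((4 - 1) - 16) + 20)*(6 - 3) = 154 + ((3 - 16) + 20)*3 = 154 + (-13 + 20)*3 = 154 + 7*3 = 154 + 21 = 175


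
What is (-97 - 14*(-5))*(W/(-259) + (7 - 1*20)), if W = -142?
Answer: 87075/259 ≈ 336.20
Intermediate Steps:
(-97 - 14*(-5))*(W/(-259) + (7 - 1*20)) = (-97 - 14*(-5))*(-142/(-259) + (7 - 1*20)) = (-97 + 70)*(-142*(-1/259) + (7 - 20)) = -27*(142/259 - 13) = -27*(-3225/259) = 87075/259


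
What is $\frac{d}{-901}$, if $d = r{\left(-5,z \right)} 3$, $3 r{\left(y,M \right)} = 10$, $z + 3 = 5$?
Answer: $- \frac{10}{901} \approx -0.011099$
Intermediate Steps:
$z = 2$ ($z = -3 + 5 = 2$)
$r{\left(y,M \right)} = \frac{10}{3}$ ($r{\left(y,M \right)} = \frac{1}{3} \cdot 10 = \frac{10}{3}$)
$d = 10$ ($d = \frac{10}{3} \cdot 3 = 10$)
$\frac{d}{-901} = \frac{10}{-901} = 10 \left(- \frac{1}{901}\right) = - \frac{10}{901}$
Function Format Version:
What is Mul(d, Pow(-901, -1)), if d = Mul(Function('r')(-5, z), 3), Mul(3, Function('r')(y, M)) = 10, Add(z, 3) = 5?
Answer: Rational(-10, 901) ≈ -0.011099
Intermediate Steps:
z = 2 (z = Add(-3, 5) = 2)
Function('r')(y, M) = Rational(10, 3) (Function('r')(y, M) = Mul(Rational(1, 3), 10) = Rational(10, 3))
d = 10 (d = Mul(Rational(10, 3), 3) = 10)
Mul(d, Pow(-901, -1)) = Mul(10, Pow(-901, -1)) = Mul(10, Rational(-1, 901)) = Rational(-10, 901)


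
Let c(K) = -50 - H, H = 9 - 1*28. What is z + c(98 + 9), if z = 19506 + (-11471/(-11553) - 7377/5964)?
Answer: 447283809421/22967364 ≈ 19475.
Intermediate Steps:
H = -19 (H = 9 - 28 = -19)
z = 447995797705/22967364 (z = 19506 + (-11471*(-1/11553) - 7377*1/5964) = 19506 + (11471/11553 - 2459/1988) = 19506 - 5604479/22967364 = 447995797705/22967364 ≈ 19506.)
c(K) = -31 (c(K) = -50 - 1*(-19) = -50 + 19 = -31)
z + c(98 + 9) = 447995797705/22967364 - 31 = 447283809421/22967364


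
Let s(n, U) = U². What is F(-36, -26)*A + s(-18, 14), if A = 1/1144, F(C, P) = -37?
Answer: 224187/1144 ≈ 195.97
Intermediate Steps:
A = 1/1144 ≈ 0.00087413
F(-36, -26)*A + s(-18, 14) = -37*1/1144 + 14² = -37/1144 + 196 = 224187/1144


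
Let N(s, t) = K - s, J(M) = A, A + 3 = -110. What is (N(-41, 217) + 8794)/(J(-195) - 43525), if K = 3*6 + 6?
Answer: -2953/14546 ≈ -0.20301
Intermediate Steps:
A = -113 (A = -3 - 110 = -113)
K = 24 (K = 18 + 6 = 24)
J(M) = -113
N(s, t) = 24 - s
(N(-41, 217) + 8794)/(J(-195) - 43525) = ((24 - 1*(-41)) + 8794)/(-113 - 43525) = ((24 + 41) + 8794)/(-43638) = (65 + 8794)*(-1/43638) = 8859*(-1/43638) = -2953/14546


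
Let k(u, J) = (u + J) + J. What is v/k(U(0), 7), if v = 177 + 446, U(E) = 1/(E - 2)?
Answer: 1246/27 ≈ 46.148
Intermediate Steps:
U(E) = 1/(-2 + E)
k(u, J) = u + 2*J (k(u, J) = (J + u) + J = u + 2*J)
v = 623
v/k(U(0), 7) = 623/(1/(-2 + 0) + 2*7) = 623/(1/(-2) + 14) = 623/(-½ + 14) = 623/(27/2) = 623*(2/27) = 1246/27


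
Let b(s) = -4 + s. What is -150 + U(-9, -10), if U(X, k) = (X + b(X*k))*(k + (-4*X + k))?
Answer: 1082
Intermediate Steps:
U(X, k) = (-4*X + 2*k)*(-4 + X + X*k) (U(X, k) = (X + (-4 + X*k))*(k + (-4*X + k)) = (-4 + X + X*k)*(k + (k - 4*X)) = (-4 + X + X*k)*(-4*X + 2*k) = (-4*X + 2*k)*(-4 + X + X*k))
-150 + U(-9, -10) = -150 + (-4*(-9)**2 - 4*(-9)*(-4 - 9*(-10)) + 2*(-9)*(-10) + 2*(-10)*(-4 - 9*(-10))) = -150 + (-4*81 - 4*(-9)*(-4 + 90) + 180 + 2*(-10)*(-4 + 90)) = -150 + (-324 - 4*(-9)*86 + 180 + 2*(-10)*86) = -150 + (-324 + 3096 + 180 - 1720) = -150 + 1232 = 1082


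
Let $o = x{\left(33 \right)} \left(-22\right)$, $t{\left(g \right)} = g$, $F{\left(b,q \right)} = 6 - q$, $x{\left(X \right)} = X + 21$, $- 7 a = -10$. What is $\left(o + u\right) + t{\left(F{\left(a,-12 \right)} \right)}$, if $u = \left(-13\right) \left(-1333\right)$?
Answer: $16159$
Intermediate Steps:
$a = \frac{10}{7}$ ($a = \left(- \frac{1}{7}\right) \left(-10\right) = \frac{10}{7} \approx 1.4286$)
$x{\left(X \right)} = 21 + X$
$u = 17329$
$o = -1188$ ($o = \left(21 + 33\right) \left(-22\right) = 54 \left(-22\right) = -1188$)
$\left(o + u\right) + t{\left(F{\left(a,-12 \right)} \right)} = \left(-1188 + 17329\right) + \left(6 - -12\right) = 16141 + \left(6 + 12\right) = 16141 + 18 = 16159$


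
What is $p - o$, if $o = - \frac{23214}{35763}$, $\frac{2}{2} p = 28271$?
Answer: $\frac{337026329}{11921} \approx 28272.0$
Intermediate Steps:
$p = 28271$
$o = - \frac{7738}{11921}$ ($o = \left(-23214\right) \frac{1}{35763} = - \frac{7738}{11921} \approx -0.64911$)
$p - o = 28271 - - \frac{7738}{11921} = 28271 + \frac{7738}{11921} = \frac{337026329}{11921}$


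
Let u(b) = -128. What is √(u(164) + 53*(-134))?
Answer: I*√7230 ≈ 85.029*I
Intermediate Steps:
√(u(164) + 53*(-134)) = √(-128 + 53*(-134)) = √(-128 - 7102) = √(-7230) = I*√7230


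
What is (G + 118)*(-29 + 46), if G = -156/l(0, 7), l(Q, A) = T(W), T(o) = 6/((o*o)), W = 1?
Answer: 1564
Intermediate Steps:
T(o) = 6/o**2 (T(o) = 6/(o**2) = 6/o**2)
l(Q, A) = 6 (l(Q, A) = 6/1**2 = 6*1 = 6)
G = -26 (G = -156/6 = -156*1/6 = -26)
(G + 118)*(-29 + 46) = (-26 + 118)*(-29 + 46) = 92*17 = 1564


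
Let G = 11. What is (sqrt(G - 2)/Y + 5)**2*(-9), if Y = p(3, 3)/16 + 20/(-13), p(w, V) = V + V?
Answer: -772641/14641 ≈ -52.772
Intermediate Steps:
p(w, V) = 2*V
Y = -121/104 (Y = (2*3)/16 + 20/(-13) = 6*(1/16) + 20*(-1/13) = 3/8 - 20/13 = -121/104 ≈ -1.1635)
(sqrt(G - 2)/Y + 5)**2*(-9) = (sqrt(11 - 2)/(-121/104) + 5)**2*(-9) = (sqrt(9)*(-104/121) + 5)**2*(-9) = (3*(-104/121) + 5)**2*(-9) = (-312/121 + 5)**2*(-9) = (293/121)**2*(-9) = (85849/14641)*(-9) = -772641/14641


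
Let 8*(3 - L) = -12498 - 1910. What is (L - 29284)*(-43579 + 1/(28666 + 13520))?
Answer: 8419980513940/7031 ≈ 1.1976e+9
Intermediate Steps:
L = 1804 (L = 3 - (-12498 - 1910)/8 = 3 - 1/8*(-14408) = 3 + 1801 = 1804)
(L - 29284)*(-43579 + 1/(28666 + 13520)) = (1804 - 29284)*(-43579 + 1/(28666 + 13520)) = -27480*(-43579 + 1/42186) = -27480*(-1838423693/42186) = 8419980513940/7031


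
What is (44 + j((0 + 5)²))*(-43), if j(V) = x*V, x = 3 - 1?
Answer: -4042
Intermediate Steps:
x = 2
j(V) = 2*V
(44 + j((0 + 5)²))*(-43) = (44 + 2*(0 + 5)²)*(-43) = (44 + 2*5²)*(-43) = (44 + 2*25)*(-43) = (44 + 50)*(-43) = 94*(-43) = -4042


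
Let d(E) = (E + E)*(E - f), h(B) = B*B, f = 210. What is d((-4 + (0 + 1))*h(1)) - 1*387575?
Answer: -386297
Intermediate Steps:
h(B) = B²
d(E) = 2*E*(-210 + E) (d(E) = (E + E)*(E - 1*210) = (2*E)*(E - 210) = (2*E)*(-210 + E) = 2*E*(-210 + E))
d((-4 + (0 + 1))*h(1)) - 1*387575 = 2*((-4 + (0 + 1))*1²)*(-210 + (-4 + (0 + 1))*1²) - 1*387575 = 2*((-4 + 1)*1)*(-210 + (-4 + 1)*1) - 387575 = 2*(-3*1)*(-210 - 3*1) - 387575 = 2*(-3)*(-210 - 3) - 387575 = 2*(-3)*(-213) - 387575 = 1278 - 387575 = -386297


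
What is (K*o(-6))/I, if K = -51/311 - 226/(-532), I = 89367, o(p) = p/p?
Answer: 21577/7392974442 ≈ 2.9186e-6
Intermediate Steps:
o(p) = 1
K = 21577/82726 (K = -51*1/311 - 226*(-1/532) = -51/311 + 113/266 = 21577/82726 ≈ 0.26082)
(K*o(-6))/I = ((21577/82726)*1)/89367 = (21577/82726)*(1/89367) = 21577/7392974442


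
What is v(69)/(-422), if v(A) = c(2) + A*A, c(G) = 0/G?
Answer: -4761/422 ≈ -11.282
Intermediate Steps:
c(G) = 0
v(A) = A**2 (v(A) = 0 + A*A = 0 + A**2 = A**2)
v(69)/(-422) = 69**2/(-422) = 4761*(-1/422) = -4761/422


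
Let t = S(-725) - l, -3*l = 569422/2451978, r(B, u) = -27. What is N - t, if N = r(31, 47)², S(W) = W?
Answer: 5347479307/3677967 ≈ 1453.9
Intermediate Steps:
l = -284711/3677967 (l = -569422/(3*2451978) = -⅓*284711/1225989 = -284711/3677967 ≈ -0.077410)
N = 729 (N = (-27)² = 729)
t = -2666241364/3677967 (t = -725 - 1*(-284711/3677967) = -725 + 284711/3677967 = -2666241364/3677967 ≈ -724.92)
N - t = 729 - 1*(-2666241364/3677967) = 729 + 2666241364/3677967 = 5347479307/3677967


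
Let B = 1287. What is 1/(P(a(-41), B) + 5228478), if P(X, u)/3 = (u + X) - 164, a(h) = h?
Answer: 1/5231724 ≈ 1.9114e-7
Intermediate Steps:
P(X, u) = -492 + 3*X + 3*u (P(X, u) = 3*((u + X) - 164) = 3*((X + u) - 164) = 3*(-164 + X + u) = -492 + 3*X + 3*u)
1/(P(a(-41), B) + 5228478) = 1/((-492 + 3*(-41) + 3*1287) + 5228478) = 1/((-492 - 123 + 3861) + 5228478) = 1/(3246 + 5228478) = 1/5231724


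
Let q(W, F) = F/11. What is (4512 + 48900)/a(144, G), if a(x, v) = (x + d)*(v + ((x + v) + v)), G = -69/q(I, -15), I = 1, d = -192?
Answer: -22255/5916 ≈ -3.7618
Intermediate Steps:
q(W, F) = F/11 (q(W, F) = F*(1/11) = F/11)
G = 253/5 (G = -69/((1/11)*(-15)) = -69/(-15/11) = -69*(-11/15) = 253/5 ≈ 50.600)
a(x, v) = (-192 + x)*(x + 3*v) (a(x, v) = (x - 192)*(v + ((x + v) + v)) = (-192 + x)*(v + ((v + x) + v)) = (-192 + x)*(v + (x + 2*v)) = (-192 + x)*(x + 3*v))
(4512 + 48900)/a(144, G) = (4512 + 48900)/(144² - 576*253/5 - 192*144 + 3*(253/5)*144) = 53412/(20736 - 145728/5 - 27648 + 109296/5) = 53412/(-70992/5) = 53412*(-5/70992) = -22255/5916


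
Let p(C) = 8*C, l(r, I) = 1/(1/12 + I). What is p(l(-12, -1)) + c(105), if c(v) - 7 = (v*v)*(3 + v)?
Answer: 13097681/11 ≈ 1.1907e+6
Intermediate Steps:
l(r, I) = 1/(1/12 + I)
c(v) = 7 + v²*(3 + v) (c(v) = 7 + (v*v)*(3 + v) = 7 + v²*(3 + v))
p(l(-12, -1)) + c(105) = 8*(12/(1 + 12*(-1))) + (7 + 105³ + 3*105²) = 8*(12/(1 - 12)) + (7 + 1157625 + 3*11025) = 8*(12/(-11)) + (7 + 1157625 + 33075) = 8*(12*(-1/11)) + 1190707 = 8*(-12/11) + 1190707 = -96/11 + 1190707 = 13097681/11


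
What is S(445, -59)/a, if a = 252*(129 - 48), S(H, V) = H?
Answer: 445/20412 ≈ 0.021801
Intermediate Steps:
a = 20412 (a = 252*81 = 20412)
S(445, -59)/a = 445/20412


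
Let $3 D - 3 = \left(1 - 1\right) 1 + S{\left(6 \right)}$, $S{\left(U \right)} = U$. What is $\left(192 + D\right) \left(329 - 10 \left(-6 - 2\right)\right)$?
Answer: $79755$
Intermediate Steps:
$D = 3$ ($D = 1 + \frac{\left(1 - 1\right) 1 + 6}{3} = 1 + \frac{0 \cdot 1 + 6}{3} = 1 + \frac{0 + 6}{3} = 1 + \frac{1}{3} \cdot 6 = 1 + 2 = 3$)
$\left(192 + D\right) \left(329 - 10 \left(-6 - 2\right)\right) = \left(192 + 3\right) \left(329 - 10 \left(-6 - 2\right)\right) = 195 \left(329 - -80\right) = 195 \left(329 + 80\right) = 195 \cdot 409 = 79755$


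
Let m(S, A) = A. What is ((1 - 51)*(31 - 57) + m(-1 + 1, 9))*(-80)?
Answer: -104720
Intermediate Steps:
((1 - 51)*(31 - 57) + m(-1 + 1, 9))*(-80) = ((1 - 51)*(31 - 57) + 9)*(-80) = (-50*(-26) + 9)*(-80) = (1300 + 9)*(-80) = 1309*(-80) = -104720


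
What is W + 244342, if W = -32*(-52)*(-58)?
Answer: 147830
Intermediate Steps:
W = -96512 (W = 1664*(-58) = -96512)
W + 244342 = -96512 + 244342 = 147830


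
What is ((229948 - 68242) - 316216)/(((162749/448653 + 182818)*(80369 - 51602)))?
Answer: -23107125010/786509024192867 ≈ -2.9379e-5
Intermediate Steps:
((229948 - 68242) - 316216)/(((162749/448653 + 182818)*(80369 - 51602))) = (161706 - 316216)/(((162749*(1/448653) + 182818)*28767)) = -154510*1/(28767*(162749/448653 + 182818)) = -154510/((82022006903/448653)*28767) = -154510/786509024192867/149551 = -154510*149551/786509024192867 = -23107125010/786509024192867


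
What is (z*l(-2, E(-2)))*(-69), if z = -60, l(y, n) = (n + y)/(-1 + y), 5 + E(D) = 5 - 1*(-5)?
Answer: -4140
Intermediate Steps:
E(D) = 5 (E(D) = -5 + (5 - 1*(-5)) = -5 + (5 + 5) = -5 + 10 = 5)
l(y, n) = (n + y)/(-1 + y)
(z*l(-2, E(-2)))*(-69) = -60*(5 - 2)/(-1 - 2)*(-69) = -60*3/(-3)*(-69) = -(-20)*3*(-69) = -60*(-1)*(-69) = 60*(-69) = -4140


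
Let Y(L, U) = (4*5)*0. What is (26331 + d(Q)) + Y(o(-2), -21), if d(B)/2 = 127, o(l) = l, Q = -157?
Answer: 26585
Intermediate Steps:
d(B) = 254 (d(B) = 2*127 = 254)
Y(L, U) = 0 (Y(L, U) = 20*0 = 0)
(26331 + d(Q)) + Y(o(-2), -21) = (26331 + 254) + 0 = 26585 + 0 = 26585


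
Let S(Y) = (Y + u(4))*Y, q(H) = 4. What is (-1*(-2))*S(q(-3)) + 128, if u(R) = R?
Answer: 192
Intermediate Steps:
S(Y) = Y*(4 + Y) (S(Y) = (Y + 4)*Y = (4 + Y)*Y = Y*(4 + Y))
(-1*(-2))*S(q(-3)) + 128 = (-1*(-2))*(4*(4 + 4)) + 128 = 2*(4*8) + 128 = 2*32 + 128 = 64 + 128 = 192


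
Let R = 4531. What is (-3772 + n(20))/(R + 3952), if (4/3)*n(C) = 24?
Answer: -3754/8483 ≈ -0.44253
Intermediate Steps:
n(C) = 18 (n(C) = (3/4)*24 = 18)
(-3772 + n(20))/(R + 3952) = (-3772 + 18)/(4531 + 3952) = -3754/8483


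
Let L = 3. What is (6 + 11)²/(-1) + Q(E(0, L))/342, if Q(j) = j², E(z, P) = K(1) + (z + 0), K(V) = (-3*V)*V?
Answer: -10981/38 ≈ -288.97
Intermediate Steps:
K(V) = -3*V²
E(z, P) = -3 + z (E(z, P) = -3*1² + (z + 0) = -3*1 + z = -3 + z)
(6 + 11)²/(-1) + Q(E(0, L))/342 = (6 + 11)²/(-1) + (-3 + 0)²/342 = 17²*(-1) + (-3)²*(1/342) = 289*(-1) + 9*(1/342) = -289 + 1/38 = -10981/38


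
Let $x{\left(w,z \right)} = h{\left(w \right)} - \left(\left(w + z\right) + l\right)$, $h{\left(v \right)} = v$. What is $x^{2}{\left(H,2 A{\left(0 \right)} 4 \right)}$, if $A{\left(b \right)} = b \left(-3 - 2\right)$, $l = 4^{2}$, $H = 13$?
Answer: $256$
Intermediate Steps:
$l = 16$
$A{\left(b \right)} = - 5 b$ ($A{\left(b \right)} = b \left(-5\right) = - 5 b$)
$x{\left(w,z \right)} = -16 - z$ ($x{\left(w,z \right)} = w - \left(\left(w + z\right) + 16\right) = w - \left(16 + w + z\right) = -16 - z$)
$x^{2}{\left(H,2 A{\left(0 \right)} 4 \right)} = \left(-16 - 2 \left(\left(-5\right) 0\right) 4\right)^{2} = \left(-16 - 2 \cdot 0 \cdot 4\right)^{2} = \left(-16 - 0 \cdot 4\right)^{2} = \left(-16 - 0\right)^{2} = \left(-16 + 0\right)^{2} = \left(-16\right)^{2} = 256$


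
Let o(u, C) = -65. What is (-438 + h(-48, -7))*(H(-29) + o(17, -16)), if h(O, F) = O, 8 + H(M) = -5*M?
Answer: -34992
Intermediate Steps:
H(M) = -8 - 5*M
(-438 + h(-48, -7))*(H(-29) + o(17, -16)) = (-438 - 48)*((-8 - 5*(-29)) - 65) = -486*((-8 + 145) - 65) = -486*(137 - 65) = -486*72 = -34992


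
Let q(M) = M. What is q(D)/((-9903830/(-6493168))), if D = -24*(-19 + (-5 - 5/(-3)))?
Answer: 1740169024/4951915 ≈ 351.41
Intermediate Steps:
D = 536 (D = -24*(-19 + (-5 - 5*(-1/3))) = -24*(-19 + (-5 + 5/3)) = -24*(-19 - 10/3) = -24*(-67/3) = 536)
q(D)/((-9903830/(-6493168))) = 536/((-9903830/(-6493168))) = 536/((-9903830*(-1/6493168))) = 536/(4951915/3246584) = 536*(3246584/4951915) = 1740169024/4951915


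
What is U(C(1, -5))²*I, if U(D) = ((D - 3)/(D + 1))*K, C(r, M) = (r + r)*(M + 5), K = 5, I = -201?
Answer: -45225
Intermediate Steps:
C(r, M) = 2*r*(5 + M) (C(r, M) = (2*r)*(5 + M) = 2*r*(5 + M))
U(D) = 5*(-3 + D)/(1 + D) (U(D) = ((D - 3)/(D + 1))*5 = ((-3 + D)/(1 + D))*5 = 5*(-3 + D)/(1 + D))
U(C(1, -5))²*I = (5*(-3 + 2*1*(5 - 5))/(1 + 2*1*(5 - 5)))²*(-201) = (5*(-3 + 2*1*0)/(1 + 2*1*0))²*(-201) = (5*(-3 + 0)/(1 + 0))²*(-201) = (5*(-3)/1)²*(-201) = (5*1*(-3))²*(-201) = (-15)²*(-201) = 225*(-201) = -45225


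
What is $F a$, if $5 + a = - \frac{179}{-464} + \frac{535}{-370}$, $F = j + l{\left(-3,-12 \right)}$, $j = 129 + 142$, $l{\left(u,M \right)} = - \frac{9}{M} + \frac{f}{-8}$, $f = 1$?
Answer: $- \frac{226081093}{137344} \approx -1646.1$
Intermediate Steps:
$l{\left(u,M \right)} = - \frac{1}{8} - \frac{9}{M}$ ($l{\left(u,M \right)} = - \frac{9}{M} + 1 \frac{1}{-8} = - \frac{9}{M} + 1 \left(- \frac{1}{8}\right) = - \frac{9}{M} - \frac{1}{8} = - \frac{1}{8} - \frac{9}{M}$)
$j = 271$
$F = \frac{2173}{8}$ ($F = 271 + \frac{-72 - -12}{8 \left(-12\right)} = 271 + \frac{1}{8} \left(- \frac{1}{12}\right) \left(-72 + 12\right) = 271 + \frac{1}{8} \left(- \frac{1}{12}\right) \left(-60\right) = 271 + \frac{5}{8} = \frac{2173}{8} \approx 271.63$)
$a = - \frac{104041}{17168}$ ($a = -5 + \left(- \frac{179}{-464} + \frac{535}{-370}\right) = -5 + \left(\left(-179\right) \left(- \frac{1}{464}\right) + 535 \left(- \frac{1}{370}\right)\right) = -5 + \left(\frac{179}{464} - \frac{107}{74}\right) = -5 - \frac{18201}{17168} = - \frac{104041}{17168} \approx -6.0602$)
$F a = \frac{2173}{8} \left(- \frac{104041}{17168}\right) = - \frac{226081093}{137344}$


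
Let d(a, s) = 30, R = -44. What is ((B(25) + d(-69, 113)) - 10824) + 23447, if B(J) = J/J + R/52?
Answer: 164491/13 ≈ 12653.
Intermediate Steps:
B(J) = 2/13 (B(J) = J/J - 44/52 = 1 - 44*1/52 = 1 - 11/13 = 2/13)
((B(25) + d(-69, 113)) - 10824) + 23447 = ((2/13 + 30) - 10824) + 23447 = (392/13 - 10824) + 23447 = -140320/13 + 23447 = 164491/13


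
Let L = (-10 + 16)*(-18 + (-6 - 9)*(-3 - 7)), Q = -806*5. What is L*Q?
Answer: -3191760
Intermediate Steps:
Q = -4030
L = 792 (L = 6*(-18 - 15*(-10)) = 6*(-18 + 150) = 6*132 = 792)
L*Q = 792*(-4030) = -3191760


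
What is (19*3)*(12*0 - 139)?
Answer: -7923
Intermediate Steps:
(19*3)*(12*0 - 139) = 57*(0 - 139) = 57*(-139) = -7923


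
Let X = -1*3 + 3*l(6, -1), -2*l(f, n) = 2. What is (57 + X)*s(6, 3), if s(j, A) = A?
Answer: 153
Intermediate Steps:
l(f, n) = -1 (l(f, n) = -½*2 = -1)
X = -6 (X = -1*3 + 3*(-1) = -3 - 3 = -6)
(57 + X)*s(6, 3) = (57 - 6)*3 = 51*3 = 153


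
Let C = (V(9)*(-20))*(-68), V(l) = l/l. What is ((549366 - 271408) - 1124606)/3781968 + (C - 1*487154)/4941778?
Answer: -125441746307/389367630398 ≈ -0.32217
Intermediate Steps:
V(l) = 1
C = 1360 (C = (1*(-20))*(-68) = -20*(-68) = 1360)
((549366 - 271408) - 1124606)/3781968 + (C - 1*487154)/4941778 = ((549366 - 271408) - 1124606)/3781968 + (1360 - 1*487154)/4941778 = (277958 - 1124606)*(1/3781968) + (1360 - 487154)*(1/4941778) = -846648*1/3781968 - 485794*1/4941778 = -35277/157582 - 242897/2470889 = -125441746307/389367630398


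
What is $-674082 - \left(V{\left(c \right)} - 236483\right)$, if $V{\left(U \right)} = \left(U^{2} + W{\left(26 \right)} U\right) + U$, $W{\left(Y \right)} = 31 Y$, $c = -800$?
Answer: $-431999$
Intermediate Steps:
$V{\left(U \right)} = U^{2} + 807 U$ ($V{\left(U \right)} = \left(U^{2} + 31 \cdot 26 U\right) + U = \left(U^{2} + 806 U\right) + U = U^{2} + 807 U$)
$-674082 - \left(V{\left(c \right)} - 236483\right) = -674082 - \left(- 800 \left(807 - 800\right) - 236483\right) = -674082 - \left(\left(-800\right) 7 - 236483\right) = -674082 - \left(-5600 - 236483\right) = -674082 - -242083 = -674082 + 242083 = -431999$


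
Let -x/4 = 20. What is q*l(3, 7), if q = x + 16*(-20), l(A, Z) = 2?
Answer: -800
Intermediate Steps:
x = -80 (x = -4*20 = -80)
q = -400 (q = -80 + 16*(-20) = -80 - 320 = -400)
q*l(3, 7) = -400*2 = -800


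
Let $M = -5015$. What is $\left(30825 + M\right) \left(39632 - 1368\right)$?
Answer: $987593840$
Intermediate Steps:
$\left(30825 + M\right) \left(39632 - 1368\right) = \left(30825 - 5015\right) \left(39632 - 1368\right) = 25810 \cdot 38264 = 987593840$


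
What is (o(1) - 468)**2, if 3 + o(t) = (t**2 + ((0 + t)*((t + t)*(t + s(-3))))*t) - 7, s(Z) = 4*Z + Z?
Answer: 255025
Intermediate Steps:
s(Z) = 5*Z
o(t) = -10 + t**2 + 2*t**3*(-15 + t) (o(t) = -3 + ((t**2 + ((0 + t)*((t + t)*(t + 5*(-3))))*t) - 7) = -3 + ((t**2 + (t*((2*t)*(t - 15)))*t) - 7) = -3 + ((t**2 + (t*((2*t)*(-15 + t)))*t) - 7) = -3 + ((t**2 + (t*(2*t*(-15 + t)))*t) - 7) = -3 + ((t**2 + (2*t**2*(-15 + t))*t) - 7) = -3 + ((t**2 + 2*t**3*(-15 + t)) - 7) = -3 + (-7 + t**2 + 2*t**3*(-15 + t)) = -10 + t**2 + 2*t**3*(-15 + t))
(o(1) - 468)**2 = ((-10 + 1**2 - 30*1**3 + 2*1**4) - 468)**2 = ((-10 + 1 - 30*1 + 2*1) - 468)**2 = ((-10 + 1 - 30 + 2) - 468)**2 = (-37 - 468)**2 = (-505)**2 = 255025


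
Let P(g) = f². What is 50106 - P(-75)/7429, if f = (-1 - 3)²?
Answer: 372237218/7429 ≈ 50106.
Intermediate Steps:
f = 16 (f = (-4)² = 16)
P(g) = 256 (P(g) = 16² = 256)
50106 - P(-75)/7429 = 50106 - 256/7429 = 372237218/7429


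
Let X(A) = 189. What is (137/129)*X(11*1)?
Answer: 8631/43 ≈ 200.72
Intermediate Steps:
(137/129)*X(11*1) = (137/129)*189 = 8631/43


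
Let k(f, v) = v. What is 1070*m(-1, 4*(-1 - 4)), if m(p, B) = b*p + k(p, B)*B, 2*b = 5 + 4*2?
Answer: 421045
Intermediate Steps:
b = 13/2 (b = (5 + 4*2)/2 = (5 + 8)/2 = (½)*13 = 13/2 ≈ 6.5000)
m(p, B) = B² + 13*p/2 (m(p, B) = 13*p/2 + B*B = 13*p/2 + B² = B² + 13*p/2)
1070*m(-1, 4*(-1 - 4)) = 1070*((4*(-1 - 4))² + (13/2)*(-1)) = 1070*((4*(-5))² - 13/2) = 1070*((-20)² - 13/2) = 1070*(400 - 13/2) = 1070*(787/2) = 421045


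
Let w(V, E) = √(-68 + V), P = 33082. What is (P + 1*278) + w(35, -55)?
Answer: 33360 + I*√33 ≈ 33360.0 + 5.7446*I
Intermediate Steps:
(P + 1*278) + w(35, -55) = (33082 + 1*278) + √(-68 + 35) = (33082 + 278) + √(-33) = 33360 + I*√33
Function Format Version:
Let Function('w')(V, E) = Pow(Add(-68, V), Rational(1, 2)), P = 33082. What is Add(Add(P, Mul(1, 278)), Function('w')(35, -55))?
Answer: Add(33360, Mul(I, Pow(33, Rational(1, 2)))) ≈ Add(33360., Mul(5.7446, I))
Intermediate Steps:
Add(Add(P, Mul(1, 278)), Function('w')(35, -55)) = Add(Add(33082, Mul(1, 278)), Pow(Add(-68, 35), Rational(1, 2))) = Add(Add(33082, 278), Pow(-33, Rational(1, 2))) = Add(33360, Mul(I, Pow(33, Rational(1, 2))))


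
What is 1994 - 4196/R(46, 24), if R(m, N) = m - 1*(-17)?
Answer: 121426/63 ≈ 1927.4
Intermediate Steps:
R(m, N) = 17 + m (R(m, N) = m + 17 = 17 + m)
1994 - 4196/R(46, 24) = 1994 - 4196/(17 + 46) = 1994 - 4196/63 = 121426/63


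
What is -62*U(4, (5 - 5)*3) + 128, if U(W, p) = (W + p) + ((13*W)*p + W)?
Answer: -368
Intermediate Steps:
U(W, p) = p + 2*W + 13*W*p (U(W, p) = (W + p) + (13*W*p + W) = (W + p) + (W + 13*W*p) = p + 2*W + 13*W*p)
-62*U(4, (5 - 5)*3) + 128 = -62*((5 - 5)*3 + 2*4 + 13*4*((5 - 5)*3)) + 128 = -62*(0*3 + 8 + 13*4*(0*3)) + 128 = -62*(0 + 8 + 13*4*0) + 128 = -62*(0 + 8 + 0) + 128 = -62*8 + 128 = -496 + 128 = -368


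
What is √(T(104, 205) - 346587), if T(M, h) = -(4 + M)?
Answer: I*√346695 ≈ 588.81*I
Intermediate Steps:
T(M, h) = -4 - M
√(T(104, 205) - 346587) = √((-4 - 1*104) - 346587) = √((-4 - 104) - 346587) = √(-108 - 346587) = √(-346695) = I*√346695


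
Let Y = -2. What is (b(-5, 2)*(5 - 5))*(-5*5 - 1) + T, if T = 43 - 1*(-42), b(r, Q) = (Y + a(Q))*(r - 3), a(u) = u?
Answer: 85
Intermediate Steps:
b(r, Q) = (-3 + r)*(-2 + Q) (b(r, Q) = (-2 + Q)*(r - 3) = (-2 + Q)*(-3 + r) = (-3 + r)*(-2 + Q))
T = 85 (T = 43 + 42 = 85)
(b(-5, 2)*(5 - 5))*(-5*5 - 1) + T = ((6 - 3*2 - 2*(-5) + 2*(-5))*(5 - 5))*(-5*5 - 1) + 85 = ((6 - 6 + 10 - 10)*0)*(-25 - 1) + 85 = (0*0)*(-26) + 85 = 0*(-26) + 85 = 0 + 85 = 85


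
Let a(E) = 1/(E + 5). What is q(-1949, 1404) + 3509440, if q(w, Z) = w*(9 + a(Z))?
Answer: 4920083742/1409 ≈ 3.4919e+6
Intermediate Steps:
a(E) = 1/(5 + E)
q(w, Z) = w*(9 + 1/(5 + Z))
q(-1949, 1404) + 3509440 = -1949*(46 + 9*1404)/(5 + 1404) + 3509440 = -1949*(46 + 12636)/1409 + 3509440 = -1949*1/1409*12682 + 3509440 = -24717218/1409 + 3509440 = 4920083742/1409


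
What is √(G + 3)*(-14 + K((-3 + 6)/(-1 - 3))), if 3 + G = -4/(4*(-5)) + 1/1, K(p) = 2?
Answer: -12*√30/5 ≈ -13.145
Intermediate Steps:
G = -9/5 (G = -3 + (-4/(4*(-5)) + 1/1) = -3 + (-4/(-20) + 1*1) = -3 + (-4*(-1/20) + 1) = -3 + (⅕ + 1) = -3 + 6/5 = -9/5 ≈ -1.8000)
√(G + 3)*(-14 + K((-3 + 6)/(-1 - 3))) = √(-9/5 + 3)*(-14 + 2) = √(6/5)*(-12) = (√30/5)*(-12) = -12*√30/5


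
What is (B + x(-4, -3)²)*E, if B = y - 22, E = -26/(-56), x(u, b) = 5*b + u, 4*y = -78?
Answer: 8307/56 ≈ 148.34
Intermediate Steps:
y = -39/2 (y = (¼)*(-78) = -39/2 ≈ -19.500)
x(u, b) = u + 5*b
E = 13/28 (E = -26*(-1/56) = 13/28 ≈ 0.46429)
B = -83/2 (B = -39/2 - 22 = -83/2 ≈ -41.500)
(B + x(-4, -3)²)*E = (-83/2 + (-4 + 5*(-3))²)*(13/28) = (-83/2 + (-4 - 15)²)*(13/28) = (-83/2 + (-19)²)*(13/28) = (-83/2 + 361)*(13/28) = (639/2)*(13/28) = 8307/56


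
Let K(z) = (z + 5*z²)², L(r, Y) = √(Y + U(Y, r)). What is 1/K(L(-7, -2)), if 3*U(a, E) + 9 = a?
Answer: 9*I/(34*(5*√51 + 211*I)) ≈ 0.0012196 + 0.00020639*I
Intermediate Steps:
U(a, E) = -3 + a/3
L(r, Y) = √(-3 + 4*Y/3) (L(r, Y) = √(Y + (-3 + Y/3)) = √(-3 + 4*Y/3))
1/K(L(-7, -2)) = 1/((√(-27 + 12*(-2))/3)²*(1 + 5*(√(-27 + 12*(-2))/3))²) = 1/((√(-27 - 24)/3)²*(1 + 5*(√(-27 - 24)/3))²) = 1/((√(-51)/3)²*(1 + 5*(√(-51)/3))²) = 1/(((I*√51)/3)²*(1 + 5*((I*√51)/3))²) = 1/((I*√51/3)²*(1 + 5*(I*√51/3))²) = 1/(-17*(1 + 5*I*√51/3)²/3) = -3/(17*(1 + 5*I*√51/3)²)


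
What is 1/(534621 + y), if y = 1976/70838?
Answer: 35419/18935742187 ≈ 1.8705e-6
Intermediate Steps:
y = 988/35419 (y = 1976*(1/70838) = 988/35419 ≈ 0.027895)
1/(534621 + y) = 1/(534621 + 988/35419) = 1/(18935742187/35419) = 35419/18935742187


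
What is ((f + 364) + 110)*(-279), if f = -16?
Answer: -127782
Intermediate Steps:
((f + 364) + 110)*(-279) = ((-16 + 364) + 110)*(-279) = (348 + 110)*(-279) = 458*(-279) = -127782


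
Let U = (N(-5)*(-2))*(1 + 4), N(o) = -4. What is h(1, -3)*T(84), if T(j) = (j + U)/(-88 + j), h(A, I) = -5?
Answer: 155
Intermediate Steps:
U = 40 (U = (-4*(-2))*(1 + 4) = 8*5 = 40)
T(j) = (40 + j)/(-88 + j) (T(j) = (j + 40)/(-88 + j) = (40 + j)/(-88 + j))
h(1, -3)*T(84) = -5*(40 + 84)/(-88 + 84) = -5*124/(-4) = -(-5)*124/4 = -5*(-31) = 155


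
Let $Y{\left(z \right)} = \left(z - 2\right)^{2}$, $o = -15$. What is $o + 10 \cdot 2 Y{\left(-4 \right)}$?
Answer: $705$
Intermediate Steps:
$Y{\left(z \right)} = \left(-2 + z\right)^{2}$
$o + 10 \cdot 2 Y{\left(-4 \right)} = -15 + 10 \cdot 2 \left(-2 - 4\right)^{2} = -15 + 20 \left(-6\right)^{2} = -15 + 20 \cdot 36 = -15 + 720 = 705$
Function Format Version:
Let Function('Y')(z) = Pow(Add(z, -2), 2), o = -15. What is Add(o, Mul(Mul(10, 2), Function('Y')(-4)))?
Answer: 705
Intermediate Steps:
Function('Y')(z) = Pow(Add(-2, z), 2)
Add(o, Mul(Mul(10, 2), Function('Y')(-4))) = Add(-15, Mul(Mul(10, 2), Pow(Add(-2, -4), 2))) = Add(-15, Mul(20, Pow(-6, 2))) = Add(-15, Mul(20, 36)) = Add(-15, 720) = 705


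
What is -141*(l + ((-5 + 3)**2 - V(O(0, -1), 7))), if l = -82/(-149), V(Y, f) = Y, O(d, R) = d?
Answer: -95598/149 ≈ -641.60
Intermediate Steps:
l = 82/149 (l = -82*(-1/149) = 82/149 ≈ 0.55034)
-141*(l + ((-5 + 3)**2 - V(O(0, -1), 7))) = -141*(82/149 + ((-5 + 3)**2 - 1*0)) = -141*(82/149 + ((-2)**2 + 0)) = -141*(82/149 + (4 + 0)) = -141*(82/149 + 4) = -141*678/149 = -95598/149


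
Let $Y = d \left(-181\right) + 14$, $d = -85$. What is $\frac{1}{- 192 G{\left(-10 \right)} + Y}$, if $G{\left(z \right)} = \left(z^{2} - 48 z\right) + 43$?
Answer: $- \frac{1}{104217} \approx -9.5954 \cdot 10^{-6}$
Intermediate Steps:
$G{\left(z \right)} = 43 + z^{2} - 48 z$
$Y = 15399$ ($Y = \left(-85\right) \left(-181\right) + 14 = 15385 + 14 = 15399$)
$\frac{1}{- 192 G{\left(-10 \right)} + Y} = \frac{1}{- 192 \left(43 + \left(-10\right)^{2} - -480\right) + 15399} = \frac{1}{- 192 \left(43 + 100 + 480\right) + 15399} = \frac{1}{\left(-192\right) 623 + 15399} = \frac{1}{-119616 + 15399} = \frac{1}{-104217} = - \frac{1}{104217}$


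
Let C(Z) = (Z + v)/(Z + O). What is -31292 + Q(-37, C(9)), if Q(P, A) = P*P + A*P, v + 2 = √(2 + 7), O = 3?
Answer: -179723/6 ≈ -29954.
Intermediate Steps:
v = 1 (v = -2 + √(2 + 7) = -2 + √9 = -2 + 3 = 1)
C(Z) = (1 + Z)/(3 + Z) (C(Z) = (Z + 1)/(Z + 3) = (1 + Z)/(3 + Z))
Q(P, A) = P² + A*P
-31292 + Q(-37, C(9)) = -31292 - 37*((1 + 9)/(3 + 9) - 37) = -31292 - 37*(10/12 - 37) = -31292 - 37*((1/12)*10 - 37) = -31292 - 37*(⅚ - 37) = -31292 - 37*(-217/6) = -31292 + 8029/6 = -179723/6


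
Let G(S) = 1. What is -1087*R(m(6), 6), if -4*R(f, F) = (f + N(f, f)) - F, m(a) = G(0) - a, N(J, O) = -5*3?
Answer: -14131/2 ≈ -7065.5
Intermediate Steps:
N(J, O) = -15
m(a) = 1 - a
R(f, F) = 15/4 - f/4 + F/4 (R(f, F) = -((f - 15) - F)/4 = -((-15 + f) - F)/4 = -(-15 + f - F)/4 = 15/4 - f/4 + F/4)
-1087*R(m(6), 6) = -1087*(15/4 - (1 - 1*6)/4 + (¼)*6) = -1087*(15/4 - (1 - 6)/4 + 3/2) = -1087*(15/4 - ¼*(-5) + 3/2) = -1087*(15/4 + 5/4 + 3/2) = -1087*13/2 = -14131/2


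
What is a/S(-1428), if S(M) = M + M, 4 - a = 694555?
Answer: 231517/952 ≈ 243.19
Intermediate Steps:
a = -694551 (a = 4 - 1*694555 = 4 - 694555 = -694551)
S(M) = 2*M
a/S(-1428) = -694551/(2*(-1428)) = -694551/(-2856) = -694551*(-1/2856) = 231517/952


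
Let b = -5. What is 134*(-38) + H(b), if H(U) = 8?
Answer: -5084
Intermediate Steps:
134*(-38) + H(b) = 134*(-38) + 8 = -5092 + 8 = -5084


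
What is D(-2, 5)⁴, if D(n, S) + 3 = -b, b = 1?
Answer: 256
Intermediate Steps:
D(n, S) = -4 (D(n, S) = -3 - 1*1 = -3 - 1 = -4)
D(-2, 5)⁴ = (-4)⁴ = 256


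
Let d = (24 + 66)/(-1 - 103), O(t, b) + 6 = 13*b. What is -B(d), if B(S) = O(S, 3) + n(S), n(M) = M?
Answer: -1671/52 ≈ -32.135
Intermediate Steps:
O(t, b) = -6 + 13*b
d = -45/52 (d = 90/(-104) = 90*(-1/104) = -45/52 ≈ -0.86539)
B(S) = 33 + S (B(S) = (-6 + 13*3) + S = (-6 + 39) + S = 33 + S)
-B(d) = -(33 - 45/52) = -1*1671/52 = -1671/52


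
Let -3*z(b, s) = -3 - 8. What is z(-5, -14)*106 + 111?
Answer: 1499/3 ≈ 499.67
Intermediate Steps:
z(b, s) = 11/3 (z(b, s) = -(-3 - 8)/3 = -1/3*(-11) = 11/3)
z(-5, -14)*106 + 111 = (11/3)*106 + 111 = 1166/3 + 111 = 1499/3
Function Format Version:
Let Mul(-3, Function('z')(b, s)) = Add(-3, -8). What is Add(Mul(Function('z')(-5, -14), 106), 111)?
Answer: Rational(1499, 3) ≈ 499.67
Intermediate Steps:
Function('z')(b, s) = Rational(11, 3) (Function('z')(b, s) = Mul(Rational(-1, 3), Add(-3, -8)) = Mul(Rational(-1, 3), -11) = Rational(11, 3))
Add(Mul(Function('z')(-5, -14), 106), 111) = Add(Mul(Rational(11, 3), 106), 111) = Add(Rational(1166, 3), 111) = Rational(1499, 3)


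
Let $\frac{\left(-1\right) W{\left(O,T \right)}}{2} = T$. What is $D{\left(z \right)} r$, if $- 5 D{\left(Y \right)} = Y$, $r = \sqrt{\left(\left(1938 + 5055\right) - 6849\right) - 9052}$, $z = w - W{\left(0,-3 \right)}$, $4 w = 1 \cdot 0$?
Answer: $\frac{12 i \sqrt{2227}}{5} \approx 113.26 i$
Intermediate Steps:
$w = 0$ ($w = \frac{1 \cdot 0}{4} = \frac{1}{4} \cdot 0 = 0$)
$W{\left(O,T \right)} = - 2 T$
$z = -6$ ($z = 0 - \left(-2\right) \left(-3\right) = 0 - 6 = -6$)
$r = 2 i \sqrt{2227}$ ($r = \sqrt{\left(6993 - 6849\right) - 9052} = \sqrt{144 - 9052} = \sqrt{-8908} = 2 i \sqrt{2227} \approx 94.382 i$)
$D{\left(Y \right)} = - \frac{Y}{5}$
$D{\left(z \right)} r = \left(- \frac{1}{5}\right) \left(-6\right) 2 i \sqrt{2227} = \frac{6 \cdot 2 i \sqrt{2227}}{5} = \frac{12 i \sqrt{2227}}{5}$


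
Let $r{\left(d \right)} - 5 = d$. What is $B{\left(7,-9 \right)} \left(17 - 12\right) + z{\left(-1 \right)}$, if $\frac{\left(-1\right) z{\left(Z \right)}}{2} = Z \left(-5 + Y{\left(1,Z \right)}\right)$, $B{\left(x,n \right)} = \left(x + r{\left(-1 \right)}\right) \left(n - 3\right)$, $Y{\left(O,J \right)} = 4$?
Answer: $-662$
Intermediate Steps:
$r{\left(d \right)} = 5 + d$
$B{\left(x,n \right)} = \left(-3 + n\right) \left(4 + x\right)$ ($B{\left(x,n \right)} = \left(x + \left(5 - 1\right)\right) \left(n - 3\right) = \left(x + 4\right) \left(-3 + n\right) = \left(4 + x\right) \left(-3 + n\right) = \left(-3 + n\right) \left(4 + x\right)$)
$z{\left(Z \right)} = 2 Z$ ($z{\left(Z \right)} = - 2 Z \left(-5 + 4\right) = - 2 Z \left(-1\right) = - 2 \left(- Z\right) = 2 Z$)
$B{\left(7,-9 \right)} \left(17 - 12\right) + z{\left(-1 \right)} = \left(-12 - 21 + 4 \left(-9\right) - 63\right) \left(17 - 12\right) + 2 \left(-1\right) = \left(-12 - 21 - 36 - 63\right) 5 - 2 = \left(-132\right) 5 - 2 = -660 - 2 = -662$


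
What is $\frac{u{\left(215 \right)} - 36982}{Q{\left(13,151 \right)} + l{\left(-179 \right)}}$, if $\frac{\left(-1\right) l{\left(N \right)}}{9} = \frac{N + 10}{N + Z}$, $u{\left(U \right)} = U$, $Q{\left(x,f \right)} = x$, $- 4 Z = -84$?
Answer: $- \frac{5809186}{533} \approx -10899.0$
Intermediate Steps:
$Z = 21$ ($Z = \left(- \frac{1}{4}\right) \left(-84\right) = 21$)
$l{\left(N \right)} = - \frac{9 \left(10 + N\right)}{21 + N}$ ($l{\left(N \right)} = - 9 \frac{N + 10}{N + 21} = - 9 \frac{10 + N}{21 + N} = - \frac{9 \left(10 + N\right)}{21 + N}$)
$\frac{u{\left(215 \right)} - 36982}{Q{\left(13,151 \right)} + l{\left(-179 \right)}} = \frac{215 - 36982}{13 + \frac{9 \left(-10 - -179\right)}{21 - 179}} = - \frac{36767}{13 + \frac{9 \left(-10 + 179\right)}{-158}} = - \frac{36767}{13 + 9 \left(- \frac{1}{158}\right) 169} = - \frac{36767}{13 - \frac{1521}{158}} = - \frac{36767}{\frac{533}{158}} = \left(-36767\right) \frac{158}{533} = - \frac{5809186}{533}$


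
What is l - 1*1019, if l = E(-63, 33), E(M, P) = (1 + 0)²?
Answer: -1018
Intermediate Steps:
E(M, P) = 1 (E(M, P) = 1² = 1)
l = 1
l - 1*1019 = 1 - 1*1019 = 1 - 1019 = -1018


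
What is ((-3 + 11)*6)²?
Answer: 2304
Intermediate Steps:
((-3 + 11)*6)² = (8*6)² = 48² = 2304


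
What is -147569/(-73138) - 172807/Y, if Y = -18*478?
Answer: 6954221021/314639676 ≈ 22.102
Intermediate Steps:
Y = -8604
-147569/(-73138) - 172807/Y = -147569/(-73138) - 172807/(-8604) = -147569*(-1/73138) - 172807*(-1/8604) = 147569/73138 + 172807/8604 = 6954221021/314639676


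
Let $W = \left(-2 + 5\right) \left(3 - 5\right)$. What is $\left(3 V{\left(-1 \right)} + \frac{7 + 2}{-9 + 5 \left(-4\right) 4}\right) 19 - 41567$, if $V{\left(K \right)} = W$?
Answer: $- \frac{3730072}{89} \approx -41911.0$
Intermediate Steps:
$W = -6$ ($W = 3 \left(-2\right) = -6$)
$V{\left(K \right)} = -6$
$\left(3 V{\left(-1 \right)} + \frac{7 + 2}{-9 + 5 \left(-4\right) 4}\right) 19 - 41567 = \left(3 \left(-6\right) + \frac{7 + 2}{-9 + 5 \left(-4\right) 4}\right) 19 - 41567 = \left(-18 + \frac{9}{-9 - 80}\right) 19 - 41567 = \left(-18 + \frac{9}{-89}\right) 19 - 41567 = \left(-18 + 9 \left(- \frac{1}{89}\right)\right) 19 - 41567 = \left(-18 - \frac{9}{89}\right) 19 - 41567 = \left(- \frac{1611}{89}\right) 19 - 41567 = - \frac{30609}{89} - 41567 = - \frac{3730072}{89}$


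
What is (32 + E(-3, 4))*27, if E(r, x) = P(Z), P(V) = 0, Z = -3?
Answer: 864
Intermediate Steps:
E(r, x) = 0
(32 + E(-3, 4))*27 = (32 + 0)*27 = 32*27 = 864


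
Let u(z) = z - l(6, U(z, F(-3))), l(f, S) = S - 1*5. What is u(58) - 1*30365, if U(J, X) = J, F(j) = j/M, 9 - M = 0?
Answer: -30360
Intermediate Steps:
M = 9 (M = 9 - 1*0 = 9 + 0 = 9)
F(j) = j/9
l(f, S) = -5 + S (l(f, S) = S - 5 = -5 + S)
u(z) = 5 (u(z) = z - (-5 + z) = z + (5 - z) = 5)
u(58) - 1*30365 = 5 - 1*30365 = 5 - 30365 = -30360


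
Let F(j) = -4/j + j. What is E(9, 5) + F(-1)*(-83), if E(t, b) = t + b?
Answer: -235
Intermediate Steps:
E(t, b) = b + t
F(j) = j - 4/j
E(9, 5) + F(-1)*(-83) = (5 + 9) + (-1 - 4/(-1))*(-83) = 14 + (-1 - 4*(-1))*(-83) = 14 + (-1 + 4)*(-83) = 14 + 3*(-83) = 14 - 249 = -235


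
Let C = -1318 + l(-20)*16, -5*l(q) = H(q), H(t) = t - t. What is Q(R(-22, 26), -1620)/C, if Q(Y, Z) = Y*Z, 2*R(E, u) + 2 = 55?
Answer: 21465/659 ≈ 32.572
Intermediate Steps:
H(t) = 0
R(E, u) = 53/2 (R(E, u) = -1 + (½)*55 = -1 + 55/2 = 53/2)
l(q) = 0 (l(q) = -⅕*0 = 0)
C = -1318 (C = -1318 + 0*16 = -1318 + 0 = -1318)
Q(R(-22, 26), -1620)/C = ((53/2)*(-1620))/(-1318) = -42930*(-1/1318) = 21465/659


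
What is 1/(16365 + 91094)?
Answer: 1/107459 ≈ 9.3059e-6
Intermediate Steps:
1/(16365 + 91094) = 1/107459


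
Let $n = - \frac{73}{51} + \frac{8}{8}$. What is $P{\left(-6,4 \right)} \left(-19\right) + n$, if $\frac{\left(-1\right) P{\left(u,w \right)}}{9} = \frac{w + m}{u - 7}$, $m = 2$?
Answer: $- \frac{52612}{663} \approx -79.354$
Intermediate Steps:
$P{\left(u,w \right)} = - \frac{9 \left(2 + w\right)}{-7 + u}$ ($P{\left(u,w \right)} = - 9 \frac{w + 2}{u - 7} = - 9 \frac{2 + w}{-7 + u} = - \frac{9 \left(2 + w\right)}{-7 + u}$)
$n = - \frac{22}{51}$ ($n = \left(-73\right) \frac{1}{51} + 8 \cdot \frac{1}{8} = - \frac{73}{51} + 1 = - \frac{22}{51} \approx -0.43137$)
$P{\left(-6,4 \right)} \left(-19\right) + n = \frac{9 \left(-2 - 4\right)}{-7 - 6} \left(-19\right) - \frac{22}{51} = \frac{9 \left(-2 - 4\right)}{-13} \left(-19\right) - \frac{22}{51} = 9 \left(- \frac{1}{13}\right) \left(-6\right) \left(-19\right) - \frac{22}{51} = \frac{54}{13} \left(-19\right) - \frac{22}{51} = - \frac{1026}{13} - \frac{22}{51} = - \frac{52612}{663}$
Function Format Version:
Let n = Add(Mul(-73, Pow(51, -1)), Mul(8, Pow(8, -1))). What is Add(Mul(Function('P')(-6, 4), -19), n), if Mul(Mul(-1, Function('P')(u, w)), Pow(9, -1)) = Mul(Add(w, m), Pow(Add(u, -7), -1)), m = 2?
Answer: Rational(-52612, 663) ≈ -79.354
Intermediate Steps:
Function('P')(u, w) = Mul(-9, Pow(Add(-7, u), -1), Add(2, w)) (Function('P')(u, w) = Mul(-9, Mul(Add(w, 2), Pow(Add(u, -7), -1))) = Mul(-9, Mul(Add(2, w), Pow(Add(-7, u), -1))) = Mul(-9, Mul(Pow(Add(-7, u), -1), Add(2, w))) = Mul(-9, Pow(Add(-7, u), -1), Add(2, w)))
n = Rational(-22, 51) (n = Add(Mul(-73, Rational(1, 51)), Mul(8, Rational(1, 8))) = Add(Rational(-73, 51), 1) = Rational(-22, 51) ≈ -0.43137)
Add(Mul(Function('P')(-6, 4), -19), n) = Add(Mul(Mul(9, Pow(Add(-7, -6), -1), Add(-2, Mul(-1, 4))), -19), Rational(-22, 51)) = Add(Mul(Mul(9, Pow(-13, -1), Add(-2, -4)), -19), Rational(-22, 51)) = Add(Mul(Mul(9, Rational(-1, 13), -6), -19), Rational(-22, 51)) = Add(Mul(Rational(54, 13), -19), Rational(-22, 51)) = Add(Rational(-1026, 13), Rational(-22, 51)) = Rational(-52612, 663)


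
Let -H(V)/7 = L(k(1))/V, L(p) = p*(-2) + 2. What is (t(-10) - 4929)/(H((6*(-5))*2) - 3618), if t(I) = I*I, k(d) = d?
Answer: 4829/3618 ≈ 1.3347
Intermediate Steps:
t(I) = I**2
L(p) = 2 - 2*p (L(p) = -2*p + 2 = 2 - 2*p)
H(V) = 0 (H(V) = -7*(2 - 2*1)/V = -7*(2 - 2)/V = -0/V = -7*0 = 0)
(t(-10) - 4929)/(H((6*(-5))*2) - 3618) = ((-10)**2 - 4929)/(0 - 3618) = (100 - 4929)/(-3618) = -4829*(-1/3618) = 4829/3618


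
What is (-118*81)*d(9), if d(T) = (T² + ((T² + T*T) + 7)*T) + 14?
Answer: -15445728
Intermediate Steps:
d(T) = 14 + T² + T*(7 + 2*T²) (d(T) = (T² + ((T² + T²) + 7)*T) + 14 = (T² + (2*T² + 7)*T) + 14 = (T² + (7 + 2*T²)*T) + 14 = (T² + T*(7 + 2*T²)) + 14 = 14 + T² + T*(7 + 2*T²))
(-118*81)*d(9) = (-118*81)*(14 + 9² + 2*9³ + 7*9) = -9558*(14 + 81 + 2*729 + 63) = -9558*(14 + 81 + 1458 + 63) = -9558*1616 = -15445728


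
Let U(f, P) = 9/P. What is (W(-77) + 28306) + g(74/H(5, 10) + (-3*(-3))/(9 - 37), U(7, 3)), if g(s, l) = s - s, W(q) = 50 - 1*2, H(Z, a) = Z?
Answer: 28354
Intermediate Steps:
W(q) = 48 (W(q) = 50 - 2 = 48)
g(s, l) = 0
(W(-77) + 28306) + g(74/H(5, 10) + (-3*(-3))/(9 - 37), U(7, 3)) = (48 + 28306) + 0 = 28354 + 0 = 28354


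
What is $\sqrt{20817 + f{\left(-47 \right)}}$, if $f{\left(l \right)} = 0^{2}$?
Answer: $9 \sqrt{257} \approx 144.28$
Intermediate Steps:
$f{\left(l \right)} = 0$
$\sqrt{20817 + f{\left(-47 \right)}} = \sqrt{20817 + 0} = \sqrt{20817} = 9 \sqrt{257}$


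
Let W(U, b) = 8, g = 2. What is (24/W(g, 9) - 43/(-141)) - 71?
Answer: -9545/141 ≈ -67.695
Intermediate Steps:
(24/W(g, 9) - 43/(-141)) - 71 = (24/8 - 43/(-141)) - 71 = (24*(⅛) - 43*(-1/141)) - 71 = (3 + 43/141) - 71 = 466/141 - 71 = -9545/141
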